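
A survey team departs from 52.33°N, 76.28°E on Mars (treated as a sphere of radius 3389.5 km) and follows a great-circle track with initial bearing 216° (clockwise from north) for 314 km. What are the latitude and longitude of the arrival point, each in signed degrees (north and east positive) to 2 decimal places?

Angular distance δ = d/R = 314/3389.5 = 0.09264 rad; initial bearing θ = 3.7699 rad.
sin φ₂ = sin φ₁ cos δ + cos φ₁ sin δ cos θ = (0.7915)(0.9957) + (0.6111)(0.0925)(-0.8090) = 0.7424, so φ₂ = 47.94°.
Δλ = atan2(sin θ sin δ cos φ₁, cos δ − sin φ₁ sin φ₂) = atan2(-0.0332, 0.4081) = -4.655°.
λ₂ = 76.280° − 4.655° = 71.62°.

47.94°, 71.62°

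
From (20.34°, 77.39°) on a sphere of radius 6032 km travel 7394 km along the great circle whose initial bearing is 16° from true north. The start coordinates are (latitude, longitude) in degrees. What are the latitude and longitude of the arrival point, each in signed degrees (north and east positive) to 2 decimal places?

74.96°, 166.80°

Angular distance δ = d/R = 7394/6032 = 1.22580 rad; initial bearing θ = 0.2793 rad.
sin φ₂ = sin φ₁ cos δ + cos φ₁ sin δ cos θ = (0.3476)(0.3382) + (0.9376)(0.9411)(0.9613) = 0.9658, so φ₂ = 74.96°.
Δλ = atan2(sin θ sin δ cos φ₁, cos δ − sin φ₁ sin φ₂) = atan2(0.2432, 0.0025) = 89.410°.
λ₂ = 77.390° + 89.410° = 166.80°.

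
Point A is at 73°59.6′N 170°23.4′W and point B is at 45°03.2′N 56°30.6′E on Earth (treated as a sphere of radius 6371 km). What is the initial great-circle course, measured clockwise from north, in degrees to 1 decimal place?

With φ₁ = 1.2914, φ₂ = 0.7863, Δλ = -2.3230 rad, the forward-azimuth formula gives
θ = atan2( sin Δλ cos φ₂ , cos φ₁ sin φ₂ − sin φ₁ cos φ₂ cos Δλ ) = atan2(-0.5158, 0.6591) = -38.05°.
Adding 360° brings this into [0°, 360°): 322.0°.

322.0°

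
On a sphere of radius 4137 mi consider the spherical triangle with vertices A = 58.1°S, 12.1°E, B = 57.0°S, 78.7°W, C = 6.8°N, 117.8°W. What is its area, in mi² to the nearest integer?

Side lengths (central angles): a = 1.2447, b = 2.0232, c = 0.7841 rad; semiperimeter s = 2.0260.
By l'Huilier's theorem, tan(E/4) = √[tan(s/2) tan((s−a)/2) tan((s−b)/2) tan((s−c)/2)], giving spherical excess E = 0.1031 rad.
Area = E·R² = 0.1031 × (4137)² ≈ 1764827 mi².

1764827 mi²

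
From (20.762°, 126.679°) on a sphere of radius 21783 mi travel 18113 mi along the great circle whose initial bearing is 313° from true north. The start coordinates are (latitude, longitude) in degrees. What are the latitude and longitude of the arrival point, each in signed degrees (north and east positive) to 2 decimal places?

Angular distance δ = d/R = 18113/21783 = 0.83152 rad; initial bearing θ = 5.4629 rad.
sin φ₂ = sin φ₁ cos δ + cos φ₁ sin δ cos θ = (0.3545)(0.6738) + (0.9351)(0.7390)(0.6820) = 0.7101, so φ₂ = 45.24°.
Δλ = atan2(sin θ sin δ cos φ₁, cos δ − sin φ₁ sin φ₂) = atan2(-0.5053, 0.4220) = -50.133°.
λ₂ = 126.679° − 50.133° = 76.55°.

45.24°, 76.55°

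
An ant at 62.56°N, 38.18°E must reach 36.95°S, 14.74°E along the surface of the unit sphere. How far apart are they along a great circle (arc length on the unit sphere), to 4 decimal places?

Let φ₁ = 1.0919 rad, φ₂ = -0.6449 rad, and Δλ = -0.4091 rad.
cos c = sin φ₁ sin φ₂ + cos φ₁ cos φ₂ cos Δλ = (0.8875)(-0.6011) + (0.4608)(0.7992)(0.9175) = -0.19561,
so c = arccos(-0.19561) = 1.76768 rad.
On the unit sphere the arc length equals the central angle: 1.7677.

1.7677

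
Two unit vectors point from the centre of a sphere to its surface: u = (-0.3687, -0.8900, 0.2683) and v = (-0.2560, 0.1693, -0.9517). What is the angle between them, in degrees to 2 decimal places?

108.16°

u·v = -0.3116; |u| = 1.0000, |v| = 1.0000.
cos θ = (u·v)/(|u||v|) = -0.3116, so θ = 108.16°.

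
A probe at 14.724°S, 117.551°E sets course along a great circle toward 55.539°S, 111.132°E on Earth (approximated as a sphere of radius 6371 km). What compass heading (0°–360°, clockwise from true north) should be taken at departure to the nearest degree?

Δλ = -6.419° = -0.1120 rad.
y = sin Δλ · cos φ₂ = (-0.1118)(0.5658) = -0.0633
x = cos φ₁ sin φ₂ − sin φ₁ cos φ₂ cos Δλ = (0.9672)(-0.8245) − (-0.2542)(0.5658)(0.9937) = -0.6545
θ = atan2(y, x) = -174.48°; adding 360° gives 186°.

186°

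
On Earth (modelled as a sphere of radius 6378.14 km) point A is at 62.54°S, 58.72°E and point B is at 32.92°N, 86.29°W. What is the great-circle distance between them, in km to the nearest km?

15926 km

Let φ₁ = -1.0915 rad, φ₂ = 0.5746 rad, and Δλ = -2.5309 rad.
cos c = sin φ₁ sin φ₂ + cos φ₁ cos φ₂ cos Δλ = (-0.8873)(0.5435) + (0.4611)(0.8394)(-0.8193) = -0.79936,
so c = arccos(-0.79936) = 2.49702 rad.
Distance = R·c = 6378.14 × 2.4970 ≈ 15926 km.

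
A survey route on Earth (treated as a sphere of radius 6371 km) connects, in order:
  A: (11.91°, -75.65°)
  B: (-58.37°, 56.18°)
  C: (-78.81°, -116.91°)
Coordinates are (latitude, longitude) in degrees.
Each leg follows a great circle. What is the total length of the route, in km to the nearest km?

Leg A→B: central angle 2.1152 rad, distance 13476.2 km.
Leg B→C: central angle 0.7463 rad, distance 4754.4 km.
Total: 13476.2 + 4754.4 ≈ 18231 km.

18231 km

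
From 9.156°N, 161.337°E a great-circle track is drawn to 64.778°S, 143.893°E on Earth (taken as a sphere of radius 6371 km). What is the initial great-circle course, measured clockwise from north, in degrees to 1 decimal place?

Δλ = -17.444° = -0.3045 rad.
y = sin Δλ · cos φ₂ = (-0.2998)(0.4261) = -0.1277
x = cos φ₁ sin φ₂ − sin φ₁ cos φ₂ cos Δλ = (0.9873)(-0.9047) − (0.1591)(0.4261)(0.9540) = -0.9578
θ = atan2(y, x) = -172.40°; adding 360° gives 187.6°.

187.6°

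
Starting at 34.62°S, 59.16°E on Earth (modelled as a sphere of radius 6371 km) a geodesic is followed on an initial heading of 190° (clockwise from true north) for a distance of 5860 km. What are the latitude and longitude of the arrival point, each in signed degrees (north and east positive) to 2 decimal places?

Angular distance δ = d/R = 5860/6371 = 0.91979 rad; initial bearing θ = 3.3161 rad.
sin φ₂ = sin φ₁ cos δ + cos φ₁ sin δ cos θ = (-0.5681)(0.6060) + (0.8229)(0.7955)(-0.9848) = -0.9890, so φ₂ = -81.48°.
Δλ = atan2(sin θ sin δ cos φ₁, cos δ − sin φ₁ sin φ₂) = atan2(-0.1137, 0.0441) = -68.785°.
λ₂ = 59.160° − 68.785° = -9.63°.

-81.48°, -9.63°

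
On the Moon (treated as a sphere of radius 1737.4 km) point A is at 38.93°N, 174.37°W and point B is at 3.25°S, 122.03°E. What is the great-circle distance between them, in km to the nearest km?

2182 km

With latitudes φ₁ = 38.930°, φ₂ = -3.250° and longitude difference Δλ = -63.600°:
cos c = sin φ₁ sin φ₂ + cos φ₁ cos φ₂ cos Δλ = (0.6284)(-0.0567) + (0.7779)(0.9984)(0.4446) = 0.30971,
so c = arccos(0.30971) = 1.25591 rad.
Distance = R·c = 1737.4 × 1.2559 ≈ 2182 km.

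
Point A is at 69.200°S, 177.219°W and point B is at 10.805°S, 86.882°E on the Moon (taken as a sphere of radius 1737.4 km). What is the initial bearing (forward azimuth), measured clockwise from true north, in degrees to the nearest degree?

261°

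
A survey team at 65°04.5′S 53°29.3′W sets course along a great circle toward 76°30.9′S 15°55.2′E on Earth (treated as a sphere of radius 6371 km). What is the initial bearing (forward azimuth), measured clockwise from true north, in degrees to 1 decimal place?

146.9°

Δλ = 69.408° = 1.2114 rad.
y = sin Δλ · cos φ₂ = (0.9361)(0.2332) = 0.2183
x = cos φ₁ sin φ₂ − sin φ₁ cos φ₂ cos Δλ = (0.4214)(-0.9724) − (-0.9069)(0.2332)(0.3517) = -0.3354
θ = atan2(y, x) = 146.95°, so the bearing is 146.9°.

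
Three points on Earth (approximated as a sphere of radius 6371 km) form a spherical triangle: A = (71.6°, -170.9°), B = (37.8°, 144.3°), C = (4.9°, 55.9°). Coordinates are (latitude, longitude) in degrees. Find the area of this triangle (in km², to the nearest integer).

28462154 km²

Side lengths (central angles): a = 1.4964, b = 1.7054, c = 0.7097 rad; semiperimeter s = 1.9558.
By l'Huilier's theorem, tan(E/4) = √[tan(s/2) tan((s−a)/2) tan((s−b)/2) tan((s−c)/2)], giving spherical excess E = 0.7012 rad.
Area = E·R² = 0.7012 × (6371)² ≈ 28462154 km².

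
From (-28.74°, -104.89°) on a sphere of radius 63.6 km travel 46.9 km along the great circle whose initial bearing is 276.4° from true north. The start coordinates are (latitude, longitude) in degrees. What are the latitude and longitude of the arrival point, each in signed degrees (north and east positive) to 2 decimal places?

-16.87°, -149.18°

Angular distance δ = d/R = 46.9/63.6 = 0.73742 rad; initial bearing θ = 4.8241 rad.
sin φ₂ = sin φ₁ cos δ + cos φ₁ sin δ cos θ = (-0.4808)(0.7402) + (0.8768)(0.6724)(0.1115) = -0.2902, so φ₂ = -16.87°.
Δλ = atan2(sin θ sin δ cos φ₁, cos δ − sin φ₁ sin φ₂) = atan2(-0.5859, 0.6007) = -44.286°.
λ₂ = -104.890° − 44.286° = -149.18°.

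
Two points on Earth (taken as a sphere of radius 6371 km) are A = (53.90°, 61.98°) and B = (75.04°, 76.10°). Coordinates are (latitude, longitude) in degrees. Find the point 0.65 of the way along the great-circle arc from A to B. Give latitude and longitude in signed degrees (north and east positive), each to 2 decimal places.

67.79°, 68.29°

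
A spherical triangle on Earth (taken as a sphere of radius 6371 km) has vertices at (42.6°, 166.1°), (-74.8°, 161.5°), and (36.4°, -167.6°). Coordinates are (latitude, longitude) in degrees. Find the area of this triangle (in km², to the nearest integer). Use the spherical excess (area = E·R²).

23202599 km²

Side lengths (central angles): a = 1.9731, b = 0.3686, c = 2.0497 rad; semiperimeter s = 2.1957.
By l'Huilier's theorem, tan(E/4) = √[tan(s/2) tan((s−a)/2) tan((s−b)/2) tan((s−c)/2)], giving spherical excess E = 0.5716 rad.
Area = E·R² = 0.5716 × (6371)² ≈ 23202599 km².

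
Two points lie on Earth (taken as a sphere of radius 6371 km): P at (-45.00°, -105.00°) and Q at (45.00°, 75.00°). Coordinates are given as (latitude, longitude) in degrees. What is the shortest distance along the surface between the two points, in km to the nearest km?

20015 km

Let φ₁ = -0.7854 rad, φ₂ = 0.7854 rad, and Δλ = -3.1416 rad.
cos c = sin φ₁ sin φ₂ + cos φ₁ cos φ₂ cos Δλ = (-0.7071)(0.7071) + (0.7071)(0.7071)(-1.0000) = -1.00000,
so c = arccos(-1.00000) = 3.14159 rad.
Distance = R·c = 6371 × 3.1416 ≈ 20015 km.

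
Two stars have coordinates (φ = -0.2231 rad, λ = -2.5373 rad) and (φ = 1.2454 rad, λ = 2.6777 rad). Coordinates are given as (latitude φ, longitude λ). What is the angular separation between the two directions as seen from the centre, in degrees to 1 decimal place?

In radians: φ₁ = -0.2231, φ₂ = 1.2454, Δλ = -61.203° = -1.0682 rad.
cos c = sin φ₁ sin φ₂ + cos φ₁ cos φ₂ cos Δλ = (-0.2213)(0.9475) + (0.9752)(0.3197)(0.4817) = -0.05946,
so c = arccos(-0.05946) = 1.63029 rad.
So the angular separation is 93.4°.

93.4°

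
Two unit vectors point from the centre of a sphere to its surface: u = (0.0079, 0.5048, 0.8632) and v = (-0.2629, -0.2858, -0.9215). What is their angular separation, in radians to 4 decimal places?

2.7988 rad

u·v = -0.9418; |u| = 1.0000, |v| = 1.0000.
cos θ = (u·v)/(|u||v|) = -0.9418, so θ = 2.7988 rad.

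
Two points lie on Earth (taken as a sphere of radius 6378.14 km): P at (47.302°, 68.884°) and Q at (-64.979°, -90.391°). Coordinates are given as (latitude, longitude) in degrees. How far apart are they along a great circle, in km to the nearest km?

Let φ₁ = 0.8256 rad, φ₂ = -1.1341 rad, and Δλ = -2.7799 rad.
Haversine: a = sin²(Δφ/2) + cos φ₁ cos φ₂ sin²(Δλ/2) = 0.6896 + (0.6781)(0.4230)(0.9676) = 0.96711.
Central angle c = 2·arcsin(√a) = 2.77687 rad.
Distance = R·c = 6378.14 × 2.7769 ≈ 17711 km.

17711 km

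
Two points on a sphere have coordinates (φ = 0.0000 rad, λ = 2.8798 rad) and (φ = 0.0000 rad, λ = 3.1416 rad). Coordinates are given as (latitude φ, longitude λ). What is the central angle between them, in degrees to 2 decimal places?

15.00°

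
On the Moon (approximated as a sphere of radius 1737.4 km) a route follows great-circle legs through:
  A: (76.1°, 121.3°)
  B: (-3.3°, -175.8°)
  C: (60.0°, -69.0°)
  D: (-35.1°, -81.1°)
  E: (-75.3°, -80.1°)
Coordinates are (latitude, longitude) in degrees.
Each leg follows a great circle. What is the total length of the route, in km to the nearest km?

9824 km

Leg A→B: central angle 1.5174 rad, distance 2636.3 km.
Leg B→C: central angle 1.7662 rad, distance 3068.5 km.
Leg C→D: central angle 1.6689 rad, distance 2899.6 km.
Leg D→E: central angle 0.7017 rad, distance 1219.1 km.
Total: 2636.3 + 3068.5 + 2899.6 + 1219.1 ≈ 9824 km.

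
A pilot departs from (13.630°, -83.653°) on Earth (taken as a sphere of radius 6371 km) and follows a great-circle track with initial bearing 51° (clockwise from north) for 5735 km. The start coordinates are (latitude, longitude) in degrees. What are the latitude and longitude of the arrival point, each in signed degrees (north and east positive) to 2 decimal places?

38.73°, -32.35°

Angular distance δ = d/R = 5735/6371 = 0.90017 rad; initial bearing θ = 0.8901 rad.
sin φ₂ = sin φ₁ cos δ + cos φ₁ sin δ cos θ = (0.2357)(0.6215) + (0.9718)(0.7834)(0.6293) = 0.6256, so φ₂ = 38.73°.
Δλ = atan2(sin θ sin δ cos φ₁, cos δ − sin φ₁ sin φ₂) = atan2(0.5917, 0.4741) = 51.299°.
λ₂ = -83.653° + 51.299° = -32.35°.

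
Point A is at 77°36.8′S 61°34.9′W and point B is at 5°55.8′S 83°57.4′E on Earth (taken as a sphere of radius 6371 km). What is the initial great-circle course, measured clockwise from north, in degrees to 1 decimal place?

Δλ = 145.538° = 2.5401 rad.
y = sin Δλ · cos φ₂ = (0.5659)(0.9946) = 0.5628
x = cos φ₁ sin φ₂ − sin φ₁ cos φ₂ cos Δλ = (0.2145)(-0.1033) − (-0.9767)(0.9946)(-0.8245) = -0.8232
θ = atan2(y, x) = 145.64°, so the bearing is 145.6°.

145.6°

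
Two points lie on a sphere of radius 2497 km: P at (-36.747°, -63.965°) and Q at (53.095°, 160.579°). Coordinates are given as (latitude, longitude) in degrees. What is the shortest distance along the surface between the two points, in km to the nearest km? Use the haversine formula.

6329 km

Let φ₁ = -0.6414 rad, φ₂ = 0.9267 rad, and Δλ = -2.3642 rad.
Haversine: a = sin²(Δφ/2) + cos φ₁ cos φ₂ sin²(Δλ/2) = 0.4986 + (0.8013)(0.6005)(0.8564) = 0.91067.
Central angle c = 2·arcsin(√a) = 2.53455 rad.
Distance = R·c = 2497 × 2.5345 ≈ 6329 km.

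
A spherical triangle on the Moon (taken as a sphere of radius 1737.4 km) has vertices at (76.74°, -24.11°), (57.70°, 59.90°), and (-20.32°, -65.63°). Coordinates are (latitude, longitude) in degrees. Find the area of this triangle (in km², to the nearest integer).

1741947 km²

Side lengths (central angles): a = 2.1953, b = 1.7487, c = 0.5817 rad; semiperimeter s = 2.2629.
By l'Huilier's theorem, tan(E/4) = √[tan(s/2) tan((s−a)/2) tan((s−b)/2) tan((s−c)/2)], giving spherical excess E = 0.5771 rad.
Area = E·R² = 0.5771 × (1737.4)² ≈ 1741947 km².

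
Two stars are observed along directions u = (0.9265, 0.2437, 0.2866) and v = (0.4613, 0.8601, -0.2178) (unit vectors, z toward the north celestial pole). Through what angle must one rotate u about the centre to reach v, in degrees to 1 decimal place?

54.9°

u·v = 0.5746; |u| = 1.0000, |v| = 1.0000.
cos θ = (u·v)/(|u||v|) = 0.5746, so θ = 54.9°.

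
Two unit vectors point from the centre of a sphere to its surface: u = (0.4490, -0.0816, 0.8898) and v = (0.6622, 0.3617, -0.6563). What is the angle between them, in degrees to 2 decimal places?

108.43°

u·v = -0.3162; |u| = 1.0000, |v| = 1.0000.
cos θ = (u·v)/(|u||v|) = -0.3162, so θ = 108.43°.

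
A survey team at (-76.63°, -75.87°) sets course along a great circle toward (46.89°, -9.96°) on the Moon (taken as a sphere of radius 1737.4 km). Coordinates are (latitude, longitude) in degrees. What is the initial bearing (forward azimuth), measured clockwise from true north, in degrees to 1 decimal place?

54.8°

Δλ = 65.910° = 1.1503 rad.
y = sin Δλ · cos φ₂ = (0.9129)(0.6834) = 0.6239
x = cos φ₁ sin φ₂ − sin φ₁ cos φ₂ cos Δλ = (0.2312)(0.7300) − (-0.9729)(0.6834)(0.4082) = 0.4402
θ = atan2(y, x) = 54.79°, so the bearing is 54.8°.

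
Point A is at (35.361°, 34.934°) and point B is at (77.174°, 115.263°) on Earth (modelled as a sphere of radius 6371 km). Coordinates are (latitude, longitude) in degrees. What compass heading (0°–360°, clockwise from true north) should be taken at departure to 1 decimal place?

15.8°

With φ₁ = 0.6172, φ₂ = 1.3469, Δλ = 1.4020 rad, the forward-azimuth formula gives
θ = atan2( sin Δλ cos φ₂ , cos φ₁ sin φ₂ − sin φ₁ cos φ₂ cos Δλ ) = atan2(0.2188, 0.7736) = 15.80°.
So the initial bearing is 15.8°.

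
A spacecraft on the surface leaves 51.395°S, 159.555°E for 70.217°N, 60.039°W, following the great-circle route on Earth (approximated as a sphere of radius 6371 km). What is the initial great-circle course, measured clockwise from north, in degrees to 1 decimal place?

With φ₁ = -0.8970, φ₂ = 1.2255, Δλ = 2.4505 rad, the forward-azimuth formula gives
θ = atan2( sin Δλ cos φ₂ , cos φ₁ sin φ₂ − sin φ₁ cos φ₂ cos Δλ ) = atan2(0.2157, 0.3833) = 29.37°.
So the initial bearing is 29.4°.

29.4°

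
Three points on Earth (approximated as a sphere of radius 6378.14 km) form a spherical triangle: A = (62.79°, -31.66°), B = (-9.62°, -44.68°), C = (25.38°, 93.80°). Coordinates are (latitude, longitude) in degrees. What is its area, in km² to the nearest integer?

53666423 km²

Side lengths (central angles): a = 2.4018, b = 1.4288, c = 1.2759 rad; semiperimeter s = 2.5532.
By l'Huilier's theorem, tan(E/4) = √[tan(s/2) tan((s−a)/2) tan((s−b)/2) tan((s−c)/2)], giving spherical excess E = 1.3192 rad.
Area = E·R² = 1.3192 × (6378.14)² ≈ 53666423 km².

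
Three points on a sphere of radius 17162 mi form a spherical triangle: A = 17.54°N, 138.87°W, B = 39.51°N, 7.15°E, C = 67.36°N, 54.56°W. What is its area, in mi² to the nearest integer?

24753496 mi²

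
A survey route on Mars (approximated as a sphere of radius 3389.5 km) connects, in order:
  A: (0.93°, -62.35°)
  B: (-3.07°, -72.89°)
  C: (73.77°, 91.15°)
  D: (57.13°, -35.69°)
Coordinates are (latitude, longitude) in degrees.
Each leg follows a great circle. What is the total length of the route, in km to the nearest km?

9716 km

Leg A→B: central angle 0.1967 rad, distance 666.7 km.
Leg B→C: central angle 1.8963 rad, distance 6427.4 km.
Leg C→D: central angle 0.7735 rad, distance 2621.7 km.
Total: 666.7 + 6427.4 + 2621.7 ≈ 9716 km.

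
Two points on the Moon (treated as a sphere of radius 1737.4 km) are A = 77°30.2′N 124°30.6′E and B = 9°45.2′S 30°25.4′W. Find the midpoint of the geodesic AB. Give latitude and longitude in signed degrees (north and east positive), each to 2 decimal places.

45.43°, -23.80°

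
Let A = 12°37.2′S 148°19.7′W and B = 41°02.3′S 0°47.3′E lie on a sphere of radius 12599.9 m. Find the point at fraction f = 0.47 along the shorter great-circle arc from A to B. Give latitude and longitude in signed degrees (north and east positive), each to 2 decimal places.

Central angle δ = 2.0809 rad. Interpolating on the sphere with fraction f = 0.47:
P = [sin((1−f)δ)·A + sin(fδ)·B] / sin δ = 1.0227·A + 0.9504·B in Cartesian coordinates,
giving P = (-0.1326, -0.5141, -0.8474), i.e. latitude -57.93°, longitude -104.46°.

-57.93°, -104.46°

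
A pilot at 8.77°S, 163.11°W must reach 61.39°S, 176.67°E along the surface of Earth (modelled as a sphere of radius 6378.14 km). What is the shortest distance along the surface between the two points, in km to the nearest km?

With latitudes φ₁ = -8.770°, φ₂ = -61.390° and longitude difference Δλ = -20.220°:
Haversine: a = sin²(Δφ/2) + cos φ₁ cos φ₂ sin²(Δλ/2) = 0.1965 + (0.9883)(0.4788)(0.0308) = 0.21103.
Central angle c = 2·arcsin(√a) = 0.95460 rad.
Distance = R·c = 6378.14 × 0.9546 ≈ 6089 km.

6089 km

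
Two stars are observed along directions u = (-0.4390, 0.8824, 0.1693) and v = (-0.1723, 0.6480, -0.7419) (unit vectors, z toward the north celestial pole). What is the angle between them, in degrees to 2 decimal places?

u·v = 0.5218; |u| = 1.0000, |v| = 1.0000.
cos θ = (u·v)/(|u||v|) = 0.5218, so θ = 58.55°.

58.55°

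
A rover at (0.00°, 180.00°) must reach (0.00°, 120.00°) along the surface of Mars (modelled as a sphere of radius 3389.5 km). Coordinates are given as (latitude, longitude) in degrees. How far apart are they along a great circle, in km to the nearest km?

3549 km

In radians: φ₁ = 0.0000, φ₂ = 0.0000, Δλ = -60.000° = -1.0472 rad.
Haversine: a = sin²(Δφ/2) + cos φ₁ cos φ₂ sin²(Δλ/2) = 0.0000 + (1.0000)(1.0000)(0.2500) = 0.25000.
Central angle c = 2·arcsin(√a) = 1.04720 rad.
Distance = R·c = 3389.5 × 1.0472 ≈ 3549 km.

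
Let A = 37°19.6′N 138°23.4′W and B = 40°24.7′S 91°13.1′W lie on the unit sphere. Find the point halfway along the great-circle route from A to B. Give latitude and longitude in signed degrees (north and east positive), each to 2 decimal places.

-1.68°, -115.35°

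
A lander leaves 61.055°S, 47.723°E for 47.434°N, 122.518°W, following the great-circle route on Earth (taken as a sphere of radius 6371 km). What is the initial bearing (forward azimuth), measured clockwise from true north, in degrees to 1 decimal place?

206.8°

With φ₁ = -1.0656, φ₂ = 0.8279, Δλ = -2.9713 rad, the forward-azimuth formula gives
θ = atan2( sin Δλ cos φ₂ , cos φ₁ sin φ₂ − sin φ₁ cos φ₂ cos Δλ ) = atan2(-0.1147, -0.2269) = -153.19°.
Adding 360° brings this into [0°, 360°): 206.8°.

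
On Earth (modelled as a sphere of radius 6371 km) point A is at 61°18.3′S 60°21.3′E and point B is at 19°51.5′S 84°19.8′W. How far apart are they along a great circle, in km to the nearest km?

With latitudes φ₁ = -61.305°, φ₂ = -19.858° and longitude difference Δλ = -144.685°:
cos c = sin φ₁ sin φ₂ + cos φ₁ cos φ₂ cos Δλ = (-0.8772)(-0.3397) + (0.4801)(0.9405)(-0.8160) = -0.07052,
so c = arccos(-0.07052) = 1.64137 rad.
Distance = R·c = 6371 × 1.6414 ≈ 10457 km.

10457 km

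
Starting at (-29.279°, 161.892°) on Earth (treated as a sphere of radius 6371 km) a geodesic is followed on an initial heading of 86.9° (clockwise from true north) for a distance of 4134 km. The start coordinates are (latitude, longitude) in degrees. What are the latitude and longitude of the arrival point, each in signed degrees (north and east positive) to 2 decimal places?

-21.17°, -157.79°

Angular distance δ = d/R = 4134/6371 = 0.64888 rad; initial bearing θ = 1.5167 rad.
sin φ₂ = sin φ₁ cos δ + cos φ₁ sin δ cos θ = (-0.4891)(0.7968) + (0.8722)(0.6043)(0.0541) = -0.3612, so φ₂ = -21.17°.
Δλ = atan2(sin θ sin δ cos φ₁, cos δ − sin φ₁ sin φ₂) = atan2(0.5263, 0.6201) = 40.322°.
λ₂ = 161.892° + 40.322° = 202.21° → -157.79° after wrapping to (−180°, 180°].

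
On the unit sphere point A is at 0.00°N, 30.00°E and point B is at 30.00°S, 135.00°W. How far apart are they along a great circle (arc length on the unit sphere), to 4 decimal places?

With latitudes φ₁ = 0.000°, φ₂ = -30.000° and longitude difference Δλ = -165.000°:
Haversine: a = sin²(Δφ/2) + cos φ₁ cos φ₂ sin²(Δλ/2) = 0.0670 + (1.0000)(0.8660)(0.9830) = 0.91826.
Central angle c = 2·arcsin(√a) = 2.56169 rad.
On the unit sphere the arc length equals the central angle: 2.5617.

2.5617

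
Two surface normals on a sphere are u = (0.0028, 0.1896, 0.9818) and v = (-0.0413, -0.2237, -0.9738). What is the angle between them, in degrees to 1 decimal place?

177.0°

u·v = -0.9986; |u| = 0.9999, |v| = 1.0000.
cos θ = (u·v)/(|u||v|) = -0.9986, so θ = 177.0°.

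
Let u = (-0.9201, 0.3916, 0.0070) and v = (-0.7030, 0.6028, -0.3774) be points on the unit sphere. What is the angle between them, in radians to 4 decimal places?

0.4944 rad

u·v = 0.8802; |u| = 1.0000, |v| = 1.0000.
cos θ = (u·v)/(|u||v|) = 0.8802, so θ = 0.4944 rad.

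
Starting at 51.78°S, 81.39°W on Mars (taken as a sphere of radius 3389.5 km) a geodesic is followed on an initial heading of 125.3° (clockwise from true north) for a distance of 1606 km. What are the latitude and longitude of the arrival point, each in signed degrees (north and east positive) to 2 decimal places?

-59.57°, -34.07°

Angular distance δ = d/R = 1606/3389.5 = 0.47382 rad; initial bearing θ = 2.1869 rad.
sin φ₂ = sin φ₁ cos δ + cos φ₁ sin δ cos θ = (-0.7856)(0.8898) + (0.6187)(0.4563)(-0.5779) = -0.8622, so φ₂ = -59.57°.
Δλ = atan2(sin θ sin δ cos φ₁, cos δ − sin φ₁ sin φ₂) = atan2(0.2304, 0.2124) = 47.321°.
λ₂ = -81.390° + 47.321° = -34.07°.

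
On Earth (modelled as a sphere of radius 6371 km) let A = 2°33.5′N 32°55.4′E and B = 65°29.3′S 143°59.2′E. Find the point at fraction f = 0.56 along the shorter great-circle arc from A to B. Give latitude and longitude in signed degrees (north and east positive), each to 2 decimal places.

-47.83°, 62.25°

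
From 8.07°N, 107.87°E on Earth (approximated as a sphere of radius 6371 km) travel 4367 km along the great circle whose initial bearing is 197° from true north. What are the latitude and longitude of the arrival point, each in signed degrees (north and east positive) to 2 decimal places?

Angular distance δ = d/R = 4367/6371 = 0.68545 rad; initial bearing θ = 3.4383 rad.
sin φ₂ = sin φ₁ cos δ + cos φ₁ sin δ cos θ = (0.1404)(0.7741) + (0.9901)(0.6330)(-0.9563) = -0.4907, so φ₂ = -29.39°.
Δλ = atan2(sin θ sin δ cos φ₁, cos δ − sin φ₁ sin φ₂) = atan2(-0.1832, 0.8430) = -12.263°.
λ₂ = 107.870° − 12.263° = 95.61°.

-29.39°, 95.61°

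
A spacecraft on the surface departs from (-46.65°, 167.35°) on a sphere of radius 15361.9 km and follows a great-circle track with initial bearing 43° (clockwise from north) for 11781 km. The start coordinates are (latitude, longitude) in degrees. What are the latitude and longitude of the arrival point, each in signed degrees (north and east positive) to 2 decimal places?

-10.09°, -163.92°

Angular distance δ = d/R = 11781/15361.9 = 0.76690 rad; initial bearing θ = 0.7505 rad.
sin φ₂ = sin φ₁ cos δ + cos φ₁ sin δ cos θ = (-0.7272)(0.7201) + (0.6865)(0.6939)(0.7314) = -0.1752, so φ₂ = -10.09°.
Δλ = atan2(sin θ sin δ cos φ₁, cos δ − sin φ₁ sin φ₂) = atan2(0.3249, 0.5926) = 28.730°.
λ₂ = 167.350° + 28.730° = 196.08° → -163.92° after wrapping to (−180°, 180°].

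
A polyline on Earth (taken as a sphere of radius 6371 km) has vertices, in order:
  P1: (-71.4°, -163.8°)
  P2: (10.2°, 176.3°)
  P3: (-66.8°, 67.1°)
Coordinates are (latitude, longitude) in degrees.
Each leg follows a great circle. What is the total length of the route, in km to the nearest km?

21078 km

Leg P1→P2: central angle 1.4431 rad, distance 9194.1 km.
Leg P2→P3: central angle 1.8653 rad, distance 11883.9 km.
Total: 9194.1 + 11883.9 ≈ 21078 km.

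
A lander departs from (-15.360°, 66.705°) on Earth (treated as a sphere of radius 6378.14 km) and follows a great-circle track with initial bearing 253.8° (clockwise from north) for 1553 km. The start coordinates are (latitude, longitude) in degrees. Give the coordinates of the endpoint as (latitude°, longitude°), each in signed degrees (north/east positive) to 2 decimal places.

Angular distance δ = d/R = 1553/6378.14 = 0.24349 rad; initial bearing θ = 4.4296 rad.
sin φ₂ = sin φ₁ cos δ + cos φ₁ sin δ cos θ = (-0.2649)(0.9705) + (0.9643)(0.2411)(-0.2790) = -0.3219, so φ₂ = -18.78°.
Δλ = atan2(sin θ sin δ cos φ₁, cos δ − sin φ₁ sin φ₂) = atan2(-0.2232, 0.8852) = -14.154°.
λ₂ = 66.705° − 14.154° = 52.55°.

-18.78°, 52.55°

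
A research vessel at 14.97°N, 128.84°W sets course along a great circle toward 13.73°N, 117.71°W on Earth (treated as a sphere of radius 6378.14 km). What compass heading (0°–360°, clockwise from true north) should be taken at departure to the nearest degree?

95°

Δλ = 11.130° = 0.1943 rad.
y = sin Δλ · cos φ₂ = (0.1930)(0.9714) = 0.1875
x = cos φ₁ sin φ₂ − sin φ₁ cos φ₂ cos Δλ = (0.9661)(0.2373) − (0.2583)(0.9714)(0.9812) = -0.0169
θ = atan2(y, x) = 95.16°, so the bearing is 95°.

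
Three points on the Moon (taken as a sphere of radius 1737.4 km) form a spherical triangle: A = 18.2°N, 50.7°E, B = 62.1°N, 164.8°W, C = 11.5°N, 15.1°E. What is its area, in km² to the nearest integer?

2116568 km²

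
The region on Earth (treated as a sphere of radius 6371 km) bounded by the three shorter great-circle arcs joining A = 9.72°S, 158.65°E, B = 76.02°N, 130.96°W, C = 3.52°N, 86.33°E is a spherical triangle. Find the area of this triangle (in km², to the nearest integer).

58771810 km²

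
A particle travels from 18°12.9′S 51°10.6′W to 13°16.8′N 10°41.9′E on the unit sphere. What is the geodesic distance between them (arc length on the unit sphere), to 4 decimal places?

1.1982

In radians: φ₁ = -0.3179, φ₂ = 0.2318, Δλ = 61.875° = 1.0799 rad.
cos c = sin φ₁ sin φ₂ + cos φ₁ cos φ₂ cos Δλ = (-0.3126)(0.2297) + (0.9499)(0.9733)(0.4714) = 0.36400,
so c = arccos(0.36400) = 1.19824 rad.
On the unit sphere the arc length equals the central angle: 1.1982.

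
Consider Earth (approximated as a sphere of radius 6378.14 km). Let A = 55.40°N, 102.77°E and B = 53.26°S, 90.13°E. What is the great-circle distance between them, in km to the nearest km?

Let φ₁ = 0.9669 rad, φ₂ = -0.9296 rad, and Δλ = -0.2206 rad.
cos c = sin φ₁ sin φ₂ + cos φ₁ cos φ₂ cos Δλ = (0.8231)(-0.8014) + (0.5678)(0.5982)(0.9758) = -0.32818,
so c = arccos(-0.32818) = 1.90518 rad.
Distance = R·c = 6378.14 × 1.9052 ≈ 12151 km.

12151 km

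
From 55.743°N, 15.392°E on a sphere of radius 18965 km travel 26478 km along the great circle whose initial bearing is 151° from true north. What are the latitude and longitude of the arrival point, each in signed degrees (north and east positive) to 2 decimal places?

-19.95°, 45.92°

Angular distance δ = d/R = 26478/18965 = 1.39615 rad; initial bearing θ = 2.6354 rad.
sin φ₂ = sin φ₁ cos δ + cos φ₁ sin δ cos θ = (0.8265)(0.1738) + (0.5629)(0.9848)(-0.8746) = -0.3412, so φ₂ = -19.95°.
Δλ = atan2(sin θ sin δ cos φ₁, cos δ − sin φ₁ sin φ₂) = atan2(0.2688, 0.4558) = 30.525°.
λ₂ = 15.392° + 30.525° = 45.92°.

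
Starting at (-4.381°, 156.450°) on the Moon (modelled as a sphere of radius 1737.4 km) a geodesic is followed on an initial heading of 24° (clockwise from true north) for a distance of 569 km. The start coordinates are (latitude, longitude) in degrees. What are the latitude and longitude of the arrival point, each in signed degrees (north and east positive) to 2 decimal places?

Angular distance δ = d/R = 569/1737.4 = 0.32750 rad; initial bearing θ = 0.4189 rad.
sin φ₂ = sin φ₁ cos δ + cos φ₁ sin δ cos θ = (-0.0764)(0.9468) + (0.9971)(0.3217)(0.9135) = 0.2207, so φ₂ = 12.75°.
Δλ = atan2(sin θ sin δ cos φ₁, cos δ − sin φ₁ sin φ₂) = atan2(0.1305, 0.9637) = 7.709°.
λ₂ = 156.450° + 7.709° = 164.16°.

12.75°, 164.16°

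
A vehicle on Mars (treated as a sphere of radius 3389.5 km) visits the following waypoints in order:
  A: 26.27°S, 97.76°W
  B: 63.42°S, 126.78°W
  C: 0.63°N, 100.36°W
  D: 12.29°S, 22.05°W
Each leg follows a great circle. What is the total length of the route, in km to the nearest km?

11087 km

Leg A→B: central angle 0.7277 rad, distance 2466.7 km.
Leg B→C: central angle 1.1692 rad, distance 3963.1 km.
Leg C→D: central angle 1.3739 rad, distance 4656.9 km.
Total: 2466.7 + 3963.1 + 4656.9 ≈ 11087 km.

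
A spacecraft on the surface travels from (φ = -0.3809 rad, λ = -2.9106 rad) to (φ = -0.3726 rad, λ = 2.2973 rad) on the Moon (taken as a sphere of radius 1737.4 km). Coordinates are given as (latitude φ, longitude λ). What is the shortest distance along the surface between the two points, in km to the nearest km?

1725 km

With latitudes φ₁ = -21.824°, φ₂ = -21.348° and longitude difference Δλ = -61.609°:
cos c = sin φ₁ sin φ₂ + cos φ₁ cos φ₂ cos Δλ = (-0.3718)(-0.3640) + (0.9283)(0.9314)(0.4755) = 0.54645,
so c = arccos(0.54645) = 0.99268 rad.
Distance = R·c = 1737.4 × 0.9927 ≈ 1725 km.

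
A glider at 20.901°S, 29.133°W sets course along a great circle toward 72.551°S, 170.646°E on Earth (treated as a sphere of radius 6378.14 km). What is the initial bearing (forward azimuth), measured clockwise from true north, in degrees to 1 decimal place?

185.8°

With φ₁ = -0.3648, φ₂ = -1.2663, Δλ = -2.7964 rad, the forward-azimuth formula gives
θ = atan2( sin Δλ cos φ₂ , cos φ₁ sin φ₂ − sin φ₁ cos φ₂ cos Δλ ) = atan2(-0.1015, -0.9919) = -174.16°.
Adding 360° brings this into [0°, 360°): 185.8°.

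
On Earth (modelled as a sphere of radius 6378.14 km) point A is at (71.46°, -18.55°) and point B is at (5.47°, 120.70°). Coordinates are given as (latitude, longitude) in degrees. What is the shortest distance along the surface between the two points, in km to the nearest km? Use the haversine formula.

With latitudes φ₁ = 71.460°, φ₂ = 5.470° and longitude difference Δλ = 139.250°:
Haversine: a = sin²(Δφ/2) + cos φ₁ cos φ₂ sin²(Δλ/2) = 0.2966 + (0.3180)(0.9954)(0.8788) = 0.57470.
Central angle c = 2·arcsin(√a) = 1.72076 rad.
Distance = R·c = 6378.14 × 1.7208 ≈ 10975 km.

10975 km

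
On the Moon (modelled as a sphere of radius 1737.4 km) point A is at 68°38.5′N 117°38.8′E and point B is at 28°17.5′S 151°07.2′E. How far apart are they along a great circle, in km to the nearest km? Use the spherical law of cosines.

3033 km

Let φ₁ = 1.1980 rad, φ₂ = -0.4938 rad, and Δλ = 0.5842 rad.
cos c = sin φ₁ sin φ₂ + cos φ₁ cos φ₂ cos Δλ = (0.9313)(-0.4740) + (0.3642)(0.8805)(0.8341) = -0.17390,
so c = arccos(-0.17390) = 1.74559 rad.
Distance = R·c = 1737.4 × 1.7456 ≈ 3033 km.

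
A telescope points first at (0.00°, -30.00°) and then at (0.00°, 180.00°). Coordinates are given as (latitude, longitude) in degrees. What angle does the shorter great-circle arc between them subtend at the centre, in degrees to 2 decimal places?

150.00°

Let φ₁ = 0.0000 rad, φ₂ = 0.0000 rad, and Δλ = -2.6180 rad.
cos c = sin φ₁ sin φ₂ + cos φ₁ cos φ₂ cos Δλ = (0.0000)(0.0000) + (1.0000)(1.0000)(-0.8660) = -0.86603,
so c = arccos(-0.86603) = 2.61799 rad.
So the angular separation is 150.00°.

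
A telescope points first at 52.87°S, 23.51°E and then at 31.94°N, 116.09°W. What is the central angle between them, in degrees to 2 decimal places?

With latitudes φ₁ = -52.870°, φ₂ = 31.940° and longitude difference Δλ = -139.600°:
cos c = sin φ₁ sin φ₂ + cos φ₁ cos φ₂ cos Δλ = (-0.7973)(0.5290) + (0.6036)(0.8486)(-0.7615) = -0.81187,
so c = arccos(-0.81187) = 2.51814 rad.
So the angular separation is 144.28°.

144.28°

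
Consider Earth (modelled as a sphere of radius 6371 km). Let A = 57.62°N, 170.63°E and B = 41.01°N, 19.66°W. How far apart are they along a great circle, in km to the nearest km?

9006 km

Let φ₁ = 1.0057 rad, φ₂ = 0.7158 rad, and Δλ = 2.9620 rad.
cos c = sin φ₁ sin φ₂ + cos φ₁ cos φ₂ cos Δλ = (0.8445)(0.6562) + (0.5355)(0.7546)(-0.9839) = 0.15655,
so c = arccos(0.15655) = 1.41360 rad.
Distance = R·c = 6371 × 1.4136 ≈ 9006 km.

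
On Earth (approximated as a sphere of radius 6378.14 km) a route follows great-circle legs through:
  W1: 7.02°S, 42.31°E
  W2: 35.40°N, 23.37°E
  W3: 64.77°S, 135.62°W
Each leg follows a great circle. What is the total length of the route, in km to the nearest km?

21602 km

Leg W1→W2: central angle 0.8032 rad, distance 5122.8 km.
Leg W2→W3: central angle 2.5837 rad, distance 16479.2 km.
Total: 5122.8 + 16479.2 ≈ 21602 km.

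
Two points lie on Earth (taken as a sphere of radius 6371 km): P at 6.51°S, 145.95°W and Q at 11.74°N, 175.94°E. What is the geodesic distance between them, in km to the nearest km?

4678 km

In radians: φ₁ = -0.1136, φ₂ = 0.2049, Δλ = -38.110° = -0.6651 rad.
cos c = sin φ₁ sin φ₂ + cos φ₁ cos φ₂ cos Δλ = (-0.1134)(0.2035) + (0.9936)(0.9791)(0.7868) = 0.74233,
so c = arccos(0.74233) = 0.73425 rad.
Distance = R·c = 6371 × 0.7343 ≈ 4678 km.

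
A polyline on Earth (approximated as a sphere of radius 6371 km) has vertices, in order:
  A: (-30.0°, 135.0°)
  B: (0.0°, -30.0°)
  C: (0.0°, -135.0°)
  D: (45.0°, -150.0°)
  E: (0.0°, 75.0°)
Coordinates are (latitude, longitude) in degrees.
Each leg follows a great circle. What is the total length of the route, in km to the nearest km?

Leg A→B: central angle 2.5617 rad, distance 16320.5 km.
Leg B→C: central angle 1.8326 rad, distance 11675.5 km.
Leg C→D: central angle 0.8189 rad, distance 5217.3 km.
Leg D→E: central angle 2.0944 rad, distance 13343.4 km.
Total: 16320.5 + 11675.5 + 5217.3 + 13343.4 ≈ 46557 km.

46557 km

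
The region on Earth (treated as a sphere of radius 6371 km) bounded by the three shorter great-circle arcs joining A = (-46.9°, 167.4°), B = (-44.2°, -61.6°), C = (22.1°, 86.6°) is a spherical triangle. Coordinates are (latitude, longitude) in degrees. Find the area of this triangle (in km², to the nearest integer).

100959424 km²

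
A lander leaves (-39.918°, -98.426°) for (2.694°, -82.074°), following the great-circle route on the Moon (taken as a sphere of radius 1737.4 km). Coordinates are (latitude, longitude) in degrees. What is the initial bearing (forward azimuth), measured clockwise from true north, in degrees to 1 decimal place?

23.4°

Δλ = 16.352° = 0.2854 rad.
y = sin Δλ · cos φ₂ = (0.2815)(0.9989) = 0.2812
x = cos φ₁ sin φ₂ − sin φ₁ cos φ₂ cos Δλ = (0.7670)(0.0470) − (-0.6417)(0.9989)(0.9596) = 0.6511
θ = atan2(y, x) = 23.36°, so the bearing is 23.4°.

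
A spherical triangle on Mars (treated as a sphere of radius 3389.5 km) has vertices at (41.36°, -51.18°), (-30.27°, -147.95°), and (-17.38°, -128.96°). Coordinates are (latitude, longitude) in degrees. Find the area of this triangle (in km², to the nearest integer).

Side lengths (central angles): a = 0.3765, b = 1.6166, c = 1.9927 rad; semiperimeter s = 1.9929.
By l'Huilier's theorem, tan(E/4) = √[tan(s/2) tan((s−a)/2) tan((s−b)/2) tan((s−c)/2)], giving spherical excess E = 0.0225 rad.
Area = E·R² = 0.0225 × (3389.5)² ≈ 258968 km².

258968 km²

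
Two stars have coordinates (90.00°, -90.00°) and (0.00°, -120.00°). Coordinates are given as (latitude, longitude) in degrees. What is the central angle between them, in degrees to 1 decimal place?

Let φ₁ = 1.5708 rad, φ₂ = 0.0000 rad, and Δλ = -0.5236 rad.
cos c = sin φ₁ sin φ₂ + cos φ₁ cos φ₂ cos Δλ = (1.0000)(0.0000) + (0.0000)(1.0000)(0.8660) = 0.00000,
so c = arccos(0.00000) = 1.57080 rad.
So the angular separation is 90.0°.

90.0°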